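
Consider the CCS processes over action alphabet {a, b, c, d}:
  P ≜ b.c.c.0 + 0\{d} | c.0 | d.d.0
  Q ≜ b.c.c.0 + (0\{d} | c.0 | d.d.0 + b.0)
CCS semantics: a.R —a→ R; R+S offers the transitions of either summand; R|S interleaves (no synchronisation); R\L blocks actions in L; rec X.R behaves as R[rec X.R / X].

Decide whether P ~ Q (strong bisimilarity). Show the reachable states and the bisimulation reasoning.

P ≁ Q

Reachable graph of P (9 states):
  m0 = b.c.c.0 + 0\{d} | c.0 | d.d.0 | —b→ m1, —c→ m2, —d→ m3
  m1 = c.c.0 | —c→ m4
  m2 = 0\{d} | 0 | d.d.0 | —d→ m5
  m3 = 0\{d} | c.0 | d.0 | —c→ m5, —d→ m6
  m4 = c.0 | —c→ m7
  m5 = 0\{d} | 0 | d.0 | —d→ m8
  m6 = 0\{d} | c.0 | 0 | —c→ m8
  m7 = 0 | deadlocked
  m8 = 0\{d} | 0 | 0 | deadlocked
Reachable graph of Q (9 states):
  n0 = b.c.c.0 + (0\{d} | c.0 | d.d.0 + b.0) | —b→ n1, —b→ n2, —c→ n3, —d→ n4
  n1 = 0 | deadlocked
  n2 = c.c.0 | —c→ n5
  n3 = 0\{d} | 0 | d.d.0 | —d→ n6
  n4 = 0\{d} | c.0 | d.0 | —c→ n6, —d→ n7
  n5 = c.0 | —c→ n1
  n6 = 0\{d} | 0 | d.0 | —d→ n8
  n7 = 0\{d} | c.0 | 0 | —c→ n8
  n8 = 0\{d} | 0 | 0 | deadlocked
Bisimilarity quotient blocks:
  B0 = {m0}
  B1 = {m1, n2}
  B2 = {m4, m6, n5, n7}
  B3 = {m7, m8, n1, n8}
  B4 = {m3, n4}
  B5 = {m5, n6}
  B6 = {m2, n3}
  B7 = {n0}
m0 ∈ B0, n0 ∈ B7 → different blocks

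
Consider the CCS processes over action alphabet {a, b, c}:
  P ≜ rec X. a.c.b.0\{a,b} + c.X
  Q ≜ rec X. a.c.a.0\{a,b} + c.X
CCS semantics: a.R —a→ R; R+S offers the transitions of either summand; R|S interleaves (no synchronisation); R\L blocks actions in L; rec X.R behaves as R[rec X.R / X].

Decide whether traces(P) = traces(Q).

LTS(P): 4 reachable states
  s0 = rec X. a.c.b.0\{a,b} + c.X → =a=> s1, =c=> s0
  s1 = c.b.0\{a,b} → =c=> s2
  s2 = b.0\{a,b} → =b=> s3
  s3 = 0\{a,b} → ∅
LTS(Q): 4 reachable states
  t0 = rec X. a.c.a.0\{a,b} + c.X → =a=> t1, =c=> t0
  t1 = c.a.0\{a,b} → =c=> t2
  t2 = a.0\{a,b} → =a=> t3
  t3 = 0\{a,b} → ∅
Executing acb from P (initial set {s0}):
  [1] a ⇒ {s1}
  [2] c ⇒ {s2}
  [3] b ⇒ {s3}
  ✓ P
Executing acb from Q (initial set {t0}):
  [1] a ⇒ {t1}
  [2] c ⇒ {t2}
  [3] b ⇒ ∅ (Q stuck)

trace-distinct — witness ⟨acb⟩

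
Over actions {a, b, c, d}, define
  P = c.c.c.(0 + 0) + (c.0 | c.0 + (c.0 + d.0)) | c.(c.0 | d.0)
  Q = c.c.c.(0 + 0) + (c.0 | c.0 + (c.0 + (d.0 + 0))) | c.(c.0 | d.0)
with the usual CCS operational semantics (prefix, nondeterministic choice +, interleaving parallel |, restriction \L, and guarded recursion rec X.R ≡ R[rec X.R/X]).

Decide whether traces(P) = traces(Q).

Reachable graph of P (28 states):
  u0 = c.c.c.(0 + 0) + (c.0 | c.0 + (c.0 + d.0)) | c.(c.0 | d.0) :: -c-> u1, -c-> u2, -c-> u3, -c-> u4, -c-> u5, -d-> u2
  u1 = (c.0 | c.0 + (c.0 + d.0)) | (c.0 | d.0) :: -c-> u6, -c-> u7, -c-> u8, -c-> u9, -d-> u10, -d-> u7
  u2 = 0 | c.(c.0 | d.0) :: -c-> u7
  u3 = 0 | c.0 | c.(c.0 | d.0) :: -c-> u11, -c-> u8
  u4 = c.0 | 0 | c.(c.0 | d.0) :: -c-> u11, -c-> u9
  u5 = c.c.(0 + 0) :: -c-> u12
  u6 = (c.0 | c.0 + (c.0 + d.0)) | (0 | d.0) :: -c-> u13, -c-> u14, -c-> u15, -d-> u13, -d-> u16
  u7 = 0 | (c.0 | d.0) :: -c-> u13, -d-> u17
  u8 = 0 | c.0 | (c.0 | d.0) :: -c-> u14, -c-> u18, -d-> u19
  u9 = c.0 | 0 | (c.0 | d.0) :: -c-> u15, -c-> u18, -d-> u20
  u10 = (c.0 | c.0 + (c.0 + d.0)) | (c.0 | 0) :: -c-> u16, -c-> u17, -c-> u19, -c-> u20, -d-> u17
  u11 = 0 | 0 | c.(c.0 | d.0) :: -c-> u18
  u12 = c.(0 + 0) :: -c-> u21
  u13 = 0 | (0 | d.0) :: -d-> u22
  u14 = 0 | c.0 | (0 | d.0) :: -c-> u23, -d-> u24
  u15 = c.0 | 0 | (0 | d.0) :: -c-> u23, -d-> u25
  u16 = (c.0 | c.0 + (c.0 + d.0)) | (0 | 0) :: -c-> u22, -c-> u24, -c-> u25, -d-> u22
  u17 = 0 | (c.0 | 0) :: -c-> u22
  u18 = 0 | 0 | (c.0 | d.0) :: -c-> u23, -d-> u26
  u19 = 0 | c.0 | (c.0 | 0) :: -c-> u24, -c-> u26
  u20 = c.0 | 0 | (c.0 | 0) :: -c-> u25, -c-> u26
  u21 = 0 + 0 :: deadlocked
  u22 = 0 | (0 | 0) :: deadlocked
  u23 = 0 | 0 | (0 | d.0) :: -d-> u27
  u24 = 0 | c.0 | (0 | 0) :: -c-> u27
  u25 = c.0 | 0 | (0 | 0) :: -c-> u27
  u26 = 0 | 0 | (c.0 | 0) :: -c-> u27
  u27 = 0 | 0 | (0 | 0) :: deadlocked
Reachable graph of Q (28 states):
  v0 = c.c.c.(0 + 0) + (c.0 | c.0 + (c.0 + (d.0 + 0))) | c.(c.0 | d.0) :: -c-> v1, -c-> v2, -c-> v3, -c-> v4, -c-> v5, -d-> v2
  v1 = (c.0 | c.0 + (c.0 + (d.0 + 0))) | (c.0 | d.0) :: -c-> v6, -c-> v7, -c-> v8, -c-> v9, -d-> v10, -d-> v7
  v2 = 0 | c.(c.0 | d.0) :: -c-> v7
  v3 = 0 | c.0 | c.(c.0 | d.0) :: -c-> v11, -c-> v8
  v4 = c.0 | 0 | c.(c.0 | d.0) :: -c-> v11, -c-> v9
  v5 = c.c.(0 + 0) :: -c-> v12
  v6 = (c.0 | c.0 + (c.0 + (d.0 + 0))) | (0 | d.0) :: -c-> v13, -c-> v14, -c-> v15, -d-> v13, -d-> v16
  v7 = 0 | (c.0 | d.0) :: -c-> v13, -d-> v17
  v8 = 0 | c.0 | (c.0 | d.0) :: -c-> v14, -c-> v18, -d-> v19
  v9 = c.0 | 0 | (c.0 | d.0) :: -c-> v15, -c-> v18, -d-> v20
  v10 = (c.0 | c.0 + (c.0 + (d.0 + 0))) | (c.0 | 0) :: -c-> v16, -c-> v17, -c-> v19, -c-> v20, -d-> v17
  v11 = 0 | 0 | c.(c.0 | d.0) :: -c-> v18
  v12 = c.(0 + 0) :: -c-> v21
  v13 = 0 | (0 | d.0) :: -d-> v22
  v14 = 0 | c.0 | (0 | d.0) :: -c-> v23, -d-> v24
  v15 = c.0 | 0 | (0 | d.0) :: -c-> v23, -d-> v25
  v16 = (c.0 | c.0 + (c.0 + (d.0 + 0))) | (0 | 0) :: -c-> v22, -c-> v24, -c-> v25, -d-> v22
  v17 = 0 | (c.0 | 0) :: -c-> v22
  v18 = 0 | 0 | (c.0 | d.0) :: -c-> v23, -d-> v26
  v19 = 0 | c.0 | (c.0 | 0) :: -c-> v24, -c-> v26
  v20 = c.0 | 0 | (c.0 | 0) :: -c-> v25, -c-> v26
  v21 = 0 + 0 :: deadlocked
  v22 = 0 | (0 | 0) :: deadlocked
  v23 = 0 | 0 | (0 | d.0) :: -d-> v27
  v24 = 0 | c.0 | (0 | 0) :: -c-> v27
  v25 = c.0 | 0 | (0 | 0) :: -c-> v27
  v26 = 0 | 0 | (c.0 | 0) :: -c-> v27
  v27 = 0 | 0 | (0 | 0) :: deadlocked
Coarsest stable partition (strong bisimilarity classes):
  B0 = {u0, v0}
  B1 = {u19, u20, u5, v19, v20, v5}
  B2 = {u12, u17, u24, u25, u26, v12, v17, v24, v25, v26}
  B3 = {u21, u22, u27, v21, v22, v27}
  B4 = {u3, u4, v3, v4}
  B5 = {u8, u9, v8, v9}
  B6 = {u14, u15, u18, u7, v14, v15, v18, v7}
  B7 = {u13, u23, v13, v23}
  B8 = {u11, u2, v11, v2}
  B9 = {u1, v1}
  B10 = {u6, v6}
  B11 = {u16, v16}
  B12 = {u10, v10}
u0 ∈ B0, v0 ∈ B0 → same block
Bisimilar ⇒ trace-equivalent.

YES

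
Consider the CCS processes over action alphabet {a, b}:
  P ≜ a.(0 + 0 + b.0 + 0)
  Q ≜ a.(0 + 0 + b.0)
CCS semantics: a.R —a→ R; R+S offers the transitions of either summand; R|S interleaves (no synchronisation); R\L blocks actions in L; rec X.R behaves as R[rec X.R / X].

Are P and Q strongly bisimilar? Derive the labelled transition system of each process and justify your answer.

bisimilar

Reachable graph of P (3 states):
  m0 = a.(0 + 0 + b.0 + 0) ⊢ —a→ m1
  m1 = 0 + 0 + b.0 + 0 ⊢ —b→ m2
  m2 = 0 ⊢ ·
Reachable graph of Q (3 states):
  n0 = a.(0 + 0 + b.0) ⊢ —a→ n1
  n1 = 0 + 0 + b.0 ⊢ —b→ n2
  n2 = 0 ⊢ ·
Partition-refinement fixed point:
  B0 = {m0, n0}
  B1 = {m1, n1}
  B2 = {m2, n2}
m0 ∈ B0, n0 ∈ B0 → same block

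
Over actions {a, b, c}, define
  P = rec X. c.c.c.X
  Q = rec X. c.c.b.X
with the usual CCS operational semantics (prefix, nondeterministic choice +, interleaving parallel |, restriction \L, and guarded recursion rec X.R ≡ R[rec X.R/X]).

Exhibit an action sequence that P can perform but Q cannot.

Reachable graph of P (3 states):
  p0 = rec X. c.c.c.X has moves ··c··> p1
  p1 = c.c.(rec X. c.c.c.X) has moves ··c··> p2
  p2 = c.(rec X. c.c.c.X) has moves ··c··> p0
Reachable graph of Q (3 states):
  q0 = rec X. c.c.b.X has moves ··c··> q1
  q1 = c.b.(rec X. c.c.b.X) has moves ··c··> q2
  q2 = b.(rec X. c.c.b.X) has moves ··b··> q0
Run σ = ⟨ccc⟩ on P: start {p0}
  step 1 (c): {p1}
  step 2 (c): {p2}
  step 3 (c): {p0}
  — P admits the full trace.
Run σ = ⟨ccc⟩ on Q: start {q0}
  step 1 (c): {q1}
  step 2 (c): {q2}
  step 3 (c): ∅  — Q cannot continue

ccc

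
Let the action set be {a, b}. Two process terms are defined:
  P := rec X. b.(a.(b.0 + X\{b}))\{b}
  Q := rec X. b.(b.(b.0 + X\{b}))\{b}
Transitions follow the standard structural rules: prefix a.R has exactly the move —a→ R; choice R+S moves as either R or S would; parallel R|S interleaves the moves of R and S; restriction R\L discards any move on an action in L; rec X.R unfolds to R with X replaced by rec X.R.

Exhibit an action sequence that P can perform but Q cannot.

P's transition system — 3 states:
  s0 = rec X. b.(a.(b.0 + X\{b}))\{b} has moves -b-> s1
  s1 = (a.(b.0 + (rec X. b.(a.(b.0 + X\{b}))\{b})\{b}))\{b} has moves -a-> s2
  s2 = (b.0 + (rec X. b.(a.(b.0 + X\{b}))\{b})\{b})\{b} has moves ·
Q's transition system — 2 states:
  t0 = rec X. b.(b.(b.0 + X\{b}))\{b} has moves -b-> t1
  t1 = (b.(b.0 + (rec X. b.(b.(b.0 + X\{b}))\{b})\{b}))\{b} has moves ·
Trace ⟨ba⟩ through P, begin at {s0}:
  after b @ step 1: {s1}
  after a @ step 2: {s2}
  ✓ P
Trace ⟨ba⟩ through Q, begin at {t0}:
  after b @ step 1: {t1}
  after a @ step 2: no successor for Q

ba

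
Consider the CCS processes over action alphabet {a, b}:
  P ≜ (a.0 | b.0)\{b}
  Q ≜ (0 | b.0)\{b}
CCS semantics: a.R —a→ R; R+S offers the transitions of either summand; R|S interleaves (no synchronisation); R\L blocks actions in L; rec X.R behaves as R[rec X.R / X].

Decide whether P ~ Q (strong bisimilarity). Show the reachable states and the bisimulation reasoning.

not bisimilar

Reachable graph of P (2 states):
  u0 = (a.0 | b.0)\{b} :: —a→ u1
  u1 = (0 | b.0)\{b} :: (no moves)
Reachable graph of Q (1 states):
  v0 = (0 | b.0)\{b} :: (no moves)
Partition-refinement fixed point:
  B0 = {u0}
  B1 = {u1, v0}
u0 ∈ B0, v0 ∈ B1 → different blocks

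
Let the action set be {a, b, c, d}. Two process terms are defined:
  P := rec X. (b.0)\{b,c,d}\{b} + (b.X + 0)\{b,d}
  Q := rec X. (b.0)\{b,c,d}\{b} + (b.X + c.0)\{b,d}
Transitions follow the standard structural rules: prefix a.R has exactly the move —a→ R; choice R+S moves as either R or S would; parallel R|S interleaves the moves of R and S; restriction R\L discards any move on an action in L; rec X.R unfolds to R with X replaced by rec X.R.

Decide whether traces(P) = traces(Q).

traces(P) ≠ traces(Q) — witness ⟨c⟩

LTS(P): 1 reachable states
  s0 = rec X. (b.0)\{b,c,d}\{b} + (b.X + 0)\{b,d} :: ·
LTS(Q): 2 reachable states
  t0 = rec X. (b.0)\{b,c,d}\{b} + (b.X + c.0)\{b,d} :: --c--▸ t1
  t1 = 0\{b,d} :: ·
Executing c from Q (initial set {t0}):
  [1] c ⇒ {t1}
  ✓ Q
Executing c from P (initial set {s0}):
  [1] c ⇒ no successor for P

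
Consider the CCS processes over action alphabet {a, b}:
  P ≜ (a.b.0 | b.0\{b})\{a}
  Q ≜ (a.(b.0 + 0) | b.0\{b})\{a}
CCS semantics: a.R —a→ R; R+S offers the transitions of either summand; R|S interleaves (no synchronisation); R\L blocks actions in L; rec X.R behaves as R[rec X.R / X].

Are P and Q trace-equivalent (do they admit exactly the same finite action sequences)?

YES

Reachable graph of P (2 states):
  p0 = (a.b.0 | b.0\{b})\{a} :: -b-> p1
  p1 = (a.b.0 | 0\{b})\{a} :: ∅
Reachable graph of Q (2 states):
  q0 = (a.(b.0 + 0) | b.0\{b})\{a} :: -b-> q1
  q1 = (a.(b.0 + 0) | 0\{b})\{a} :: ∅
Partition-refinement fixed point:
  B0 = {p0, q0}
  B1 = {p1, q1}
p0 ∈ B0, q0 ∈ B0 → same block
Bisimilar ⇒ trace-equivalent.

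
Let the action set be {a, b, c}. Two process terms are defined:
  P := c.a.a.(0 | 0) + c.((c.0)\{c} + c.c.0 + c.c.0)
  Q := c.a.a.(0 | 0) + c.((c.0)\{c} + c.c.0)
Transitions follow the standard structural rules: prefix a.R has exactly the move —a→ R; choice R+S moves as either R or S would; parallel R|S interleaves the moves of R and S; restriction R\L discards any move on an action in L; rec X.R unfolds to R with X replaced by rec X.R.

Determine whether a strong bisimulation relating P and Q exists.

P's transition system — 7 states:
  p0 = c.a.a.(0 | 0) + c.((c.0)\{c} + c.c.0 + c.c.0) ⊢ -c-> p1, -c-> p2
  p1 = (c.0)\{c} + c.c.0 + c.c.0 ⊢ -c-> p3
  p2 = a.a.(0 | 0) ⊢ -a-> p4
  p3 = c.0 ⊢ -c-> p5
  p4 = a.(0 | 0) ⊢ -a-> p6
  p5 = 0 ⊢ (no moves)
  p6 = 0 | 0 ⊢ (no moves)
Q's transition system — 7 states:
  q0 = c.a.a.(0 | 0) + c.((c.0)\{c} + c.c.0) ⊢ -c-> q1, -c-> q2
  q1 = (c.0)\{c} + c.c.0 ⊢ -c-> q3
  q2 = a.a.(0 | 0) ⊢ -a-> q4
  q3 = c.0 ⊢ -c-> q5
  q4 = a.(0 | 0) ⊢ -a-> q6
  q5 = 0 ⊢ (no moves)
  q6 = 0 | 0 ⊢ (no moves)
Partition-refinement fixed point:
  B0 = {p0, q0}
  B1 = {p2, q2}
  B2 = {p4, q4}
  B3 = {p5, p6, q5, q6}
  B4 = {p1, q1}
  B5 = {p3, q3}
p0 ∈ B0, q0 ∈ B0 → same block

P ~ Q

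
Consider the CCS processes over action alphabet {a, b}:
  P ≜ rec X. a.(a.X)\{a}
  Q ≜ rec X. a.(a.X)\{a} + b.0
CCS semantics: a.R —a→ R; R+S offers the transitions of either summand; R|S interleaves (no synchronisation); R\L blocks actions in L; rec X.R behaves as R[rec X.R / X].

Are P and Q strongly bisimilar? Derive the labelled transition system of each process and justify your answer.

NO

LTS(P): 2 reachable states
  s0 = rec X. a.(a.X)\{a} | -a-> s1
  s1 = (a.(rec X. a.(a.X)\{a}))\{a} | stopped
LTS(Q): 3 reachable states
  t0 = rec X. a.(a.X)\{a} + b.0 | -a-> t1, -b-> t2
  t1 = (a.(rec X. a.(a.X)\{a} + b.0))\{a} | stopped
  t2 = 0 | stopped
Partition-refinement fixed point:
  B0 = {s0}
  B1 = {s1, t1, t2}
  B2 = {t0}
s0 ∈ B0, t0 ∈ B2 → different blocks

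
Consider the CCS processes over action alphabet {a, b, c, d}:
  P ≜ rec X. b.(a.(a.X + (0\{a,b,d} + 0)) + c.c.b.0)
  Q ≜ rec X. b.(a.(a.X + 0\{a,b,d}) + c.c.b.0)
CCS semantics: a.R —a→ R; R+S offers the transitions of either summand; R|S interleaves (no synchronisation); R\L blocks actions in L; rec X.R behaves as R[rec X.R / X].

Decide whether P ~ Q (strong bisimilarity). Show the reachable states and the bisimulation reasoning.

LTS(P): 6 reachable states
  s0 = rec X. b.(a.(a.X + (0\{a,b,d} + 0)) + c.c.b.0) has moves ··b··> s1
  s1 = a.(a.(rec X. b.(a.(a.X + (0\{a,b,d} + 0)) + c.c.b.0)) + (0\{a,b,d} + 0)) + c.c.b.0 has moves ··a··> s2, ··c··> s3
  s2 = a.(rec X. b.(a.(a.X + (0\{a,b,d} + 0)) + c.c.b.0)) + (0\{a,b,d} + 0) has moves ··a··> s0
  s3 = c.b.0 has moves ··c··> s4
  s4 = b.0 has moves ··b··> s5
  s5 = 0 has moves ·
LTS(Q): 6 reachable states
  t0 = rec X. b.(a.(a.X + 0\{a,b,d}) + c.c.b.0) has moves ··b··> t1
  t1 = a.(a.(rec X. b.(a.(a.X + 0\{a,b,d}) + c.c.b.0)) + 0\{a,b,d}) + c.c.b.0 has moves ··a··> t2, ··c··> t3
  t2 = a.(rec X. b.(a.(a.X + 0\{a,b,d}) + c.c.b.0)) + 0\{a,b,d} has moves ··a··> t0
  t3 = c.b.0 has moves ··c··> t4
  t4 = b.0 has moves ··b··> t5
  t5 = 0 has moves ·
Partition-refinement fixed point:
  B0 = {s0, t0}
  B1 = {s1, t1}
  B2 = {s3, t3}
  B3 = {s4, t4}
  B4 = {s5, t5}
  B5 = {s2, t2}
s0 ∈ B0, t0 ∈ B0 → same block

P ~ Q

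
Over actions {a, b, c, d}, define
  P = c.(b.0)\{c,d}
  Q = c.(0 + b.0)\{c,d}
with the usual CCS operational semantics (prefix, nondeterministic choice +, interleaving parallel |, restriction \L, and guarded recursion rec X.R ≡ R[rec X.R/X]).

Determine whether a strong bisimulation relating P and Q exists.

LTS(P): 3 reachable states
  m0 = c.(b.0)\{c,d} has moves --c--▸ m1
  m1 = (b.0)\{c,d} has moves --b--▸ m2
  m2 = 0\{c,d} has moves (no moves)
LTS(Q): 3 reachable states
  n0 = c.(0 + b.0)\{c,d} has moves --c--▸ n1
  n1 = (0 + b.0)\{c,d} has moves --b--▸ n2
  n2 = 0\{c,d} has moves (no moves)
Coarsest stable partition (strong bisimilarity classes):
  B0 = {m0, n0}
  B1 = {m1, n1}
  B2 = {m2, n2}
m0 ∈ B0, n0 ∈ B0 → same block

P ~ Q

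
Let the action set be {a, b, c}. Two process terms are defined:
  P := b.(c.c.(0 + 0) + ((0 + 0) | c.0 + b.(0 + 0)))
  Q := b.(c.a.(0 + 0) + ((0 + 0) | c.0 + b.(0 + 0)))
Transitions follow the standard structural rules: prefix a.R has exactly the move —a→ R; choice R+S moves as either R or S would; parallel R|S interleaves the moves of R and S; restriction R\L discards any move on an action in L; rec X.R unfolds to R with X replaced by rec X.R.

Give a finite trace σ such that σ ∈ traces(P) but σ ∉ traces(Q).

bcc

Reachable graph of P (5 states):
  m0 = b.(c.c.(0 + 0) + ((0 + 0) | c.0 + b.(0 + 0))) :: —b→ m1
  m1 = c.c.(0 + 0) + ((0 + 0) | c.0 + b.(0 + 0)) :: —b→ m2, —c→ m3, —c→ m4
  m2 = 0 + 0 :: (no moves)
  m3 = (0 + 0) | 0 :: (no moves)
  m4 = c.(0 + 0) :: —c→ m2
Reachable graph of Q (5 states):
  n0 = b.(c.a.(0 + 0) + ((0 + 0) | c.0 + b.(0 + 0))) :: —b→ n1
  n1 = c.a.(0 + 0) + ((0 + 0) | c.0 + b.(0 + 0)) :: —b→ n2, —c→ n3, —c→ n4
  n2 = 0 + 0 :: (no moves)
  n3 = (0 + 0) | 0 :: (no moves)
  n4 = a.(0 + 0) :: —a→ n2
Run σ = ⟨bcc⟩ on P: start {m0}
  after b @ step 1: {m1}
  after c @ step 2: {m3, m4}
  after c @ step 3: {m2}
  ✓ P
Run σ = ⟨bcc⟩ on Q: start {n0}
  after b @ step 1: {n1}
  after c @ step 2: {n3, n4}
  after c @ step 3: ∅  — Q cannot continue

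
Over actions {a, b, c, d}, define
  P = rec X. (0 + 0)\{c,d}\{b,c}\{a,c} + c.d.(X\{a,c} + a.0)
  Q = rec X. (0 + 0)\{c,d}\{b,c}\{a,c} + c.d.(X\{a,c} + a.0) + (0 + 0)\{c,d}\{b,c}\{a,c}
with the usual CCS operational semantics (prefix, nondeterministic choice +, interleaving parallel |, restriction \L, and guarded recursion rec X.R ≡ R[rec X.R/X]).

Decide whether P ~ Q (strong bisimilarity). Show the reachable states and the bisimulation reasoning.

bisimilar

P's transition system — 4 states:
  u0 = rec X. (0 + 0)\{c,d}\{b,c}\{a,c} + c.d.(X\{a,c} + a.0) | --c--▸ u1
  u1 = d.((rec X. (0 + 0)\{c,d}\{b,c}\{a,c} + c.d.(X\{a,c} + a.0))\{a,c} + a.0) | --d--▸ u2
  u2 = (rec X. (0 + 0)\{c,d}\{b,c}\{a,c} + c.d.(X\{a,c} + a.0))\{a,c} + a.0 | --a--▸ u3
  u3 = 0 | deadlocked
Q's transition system — 4 states:
  v0 = rec X. (0 + 0)\{c,d}\{b,c}\{a,c} + c.d.(X\{a,c} + a.0) + (0 + 0)\{c,d}\{b,c}\{a,c} | --c--▸ v1
  v1 = d.((rec X. (0 + 0)\{c,d}\{b,c}\{a,c} + c.d.(X\{a,c} + a.0) + (0 + 0)\{c,d}\{b,c}\{a,c})\{a,c} + a.0) | --d--▸ v2
  v2 = (rec X. (0 + 0)\{c,d}\{b,c}\{a,c} + c.d.(X\{a,c} + a.0) + (0 + 0)\{c,d}\{b,c}\{a,c})\{a,c} + a.0 | --a--▸ v3
  v3 = 0 | deadlocked
Coarsest stable partition (strong bisimilarity classes):
  B0 = {u0, v0}
  B1 = {u1, v1}
  B2 = {u2, v2}
  B3 = {u3, v3}
u0 ∈ B0, v0 ∈ B0 → same block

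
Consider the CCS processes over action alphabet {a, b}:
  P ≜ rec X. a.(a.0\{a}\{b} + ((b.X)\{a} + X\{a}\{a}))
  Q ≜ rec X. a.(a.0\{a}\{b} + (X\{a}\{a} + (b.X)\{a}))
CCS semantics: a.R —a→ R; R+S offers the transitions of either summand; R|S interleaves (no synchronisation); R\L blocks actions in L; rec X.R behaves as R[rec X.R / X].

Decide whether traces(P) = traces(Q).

YES

Reachable graph of P (4 states):
  u0 = rec X. a.(a.0\{a}\{b} + ((b.X)\{a} + X\{a}\{a})) | —a→ u1
  u1 = a.0\{a}\{b} + ((b.(rec X. a.(a.0\{a}\{b} + ((b.X)\{a} + X\{a}\{a}))))\{a} + (rec X. a.(a.0\{a}\{b} + ((b.X)\{a} + X\{a}\{a})))\{a}\{a}) | —a→ u2, —b→ u3
  u2 = 0\{a}\{b} | deadlocked
  u3 = (rec X. a.(a.0\{a}\{b} + ((b.X)\{a} + X\{a}\{a})))\{a} | deadlocked
Reachable graph of Q (4 states):
  v0 = rec X. a.(a.0\{a}\{b} + (X\{a}\{a} + (b.X)\{a})) | —a→ v1
  v1 = a.0\{a}\{b} + ((rec X. a.(a.0\{a}\{b} + (X\{a}\{a} + (b.X)\{a})))\{a}\{a} + (b.(rec X. a.(a.0\{a}\{b} + (X\{a}\{a} + (b.X)\{a}))))\{a}) | —a→ v2, —b→ v3
  v2 = 0\{a}\{b} | deadlocked
  v3 = (rec X. a.(a.0\{a}\{b} + (X\{a}\{a} + (b.X)\{a})))\{a} | deadlocked
Coarsest stable partition (strong bisimilarity classes):
  B0 = {u0, v0}
  B1 = {u1, v1}
  B2 = {u2, u3, v2, v3}
u0 ∈ B0, v0 ∈ B0 → same block
Bisimilar ⇒ trace-equivalent.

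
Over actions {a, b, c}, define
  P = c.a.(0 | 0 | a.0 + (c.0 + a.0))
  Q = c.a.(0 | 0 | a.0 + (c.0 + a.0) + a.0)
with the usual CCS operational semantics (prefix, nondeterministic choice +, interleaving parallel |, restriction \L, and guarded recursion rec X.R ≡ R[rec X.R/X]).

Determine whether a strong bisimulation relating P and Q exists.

P ~ Q

Reachable graph of P (5 states):
  p0 = c.a.(0 | 0 | a.0 + (c.0 + a.0)) ⊢ —c→ p1
  p1 = a.(0 | 0 | a.0 + (c.0 + a.0)) ⊢ —a→ p2
  p2 = 0 | 0 | a.0 + (c.0 + a.0) ⊢ —a→ p3, —a→ p4, —c→ p3
  p3 = 0 ⊢ (no moves)
  p4 = 0 | 0 | 0 ⊢ (no moves)
Reachable graph of Q (5 states):
  q0 = c.a.(0 | 0 | a.0 + (c.0 + a.0) + a.0) ⊢ —c→ q1
  q1 = a.(0 | 0 | a.0 + (c.0 + a.0) + a.0) ⊢ —a→ q2
  q2 = 0 | 0 | a.0 + (c.0 + a.0) + a.0 ⊢ —a→ q3, —a→ q4, —c→ q3
  q3 = 0 ⊢ (no moves)
  q4 = 0 | 0 | 0 ⊢ (no moves)
Coarsest stable partition (strong bisimilarity classes):
  B0 = {p0, q0}
  B1 = {p1, q1}
  B2 = {p2, q2}
  B3 = {p3, p4, q3, q4}
p0 ∈ B0, q0 ∈ B0 → same block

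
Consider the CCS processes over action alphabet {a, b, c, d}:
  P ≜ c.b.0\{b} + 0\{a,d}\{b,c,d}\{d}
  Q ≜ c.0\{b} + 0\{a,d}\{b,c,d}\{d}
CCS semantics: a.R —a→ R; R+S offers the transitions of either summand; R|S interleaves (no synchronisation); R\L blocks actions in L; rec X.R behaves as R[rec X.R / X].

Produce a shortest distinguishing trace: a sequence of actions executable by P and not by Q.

LTS(P): 3 reachable states
  p0 = c.b.0\{b} + 0\{a,d}\{b,c,d}\{d} ⊢ -c-> p1
  p1 = b.0\{b} ⊢ -b-> p2
  p2 = 0\{b} ⊢ stopped
LTS(Q): 2 reachable states
  q0 = c.0\{b} + 0\{a,d}\{b,c,d}\{d} ⊢ -c-> q1
  q1 = 0\{b} ⊢ stopped
Executing cb from P (initial set {p0}):
  step 1 (c): {p1}
  step 2 (b): {p2}
  ✓ P
Executing cb from Q (initial set {q0}):
  step 1 (c): {q1}
  step 2 (b): no successor for Q

cb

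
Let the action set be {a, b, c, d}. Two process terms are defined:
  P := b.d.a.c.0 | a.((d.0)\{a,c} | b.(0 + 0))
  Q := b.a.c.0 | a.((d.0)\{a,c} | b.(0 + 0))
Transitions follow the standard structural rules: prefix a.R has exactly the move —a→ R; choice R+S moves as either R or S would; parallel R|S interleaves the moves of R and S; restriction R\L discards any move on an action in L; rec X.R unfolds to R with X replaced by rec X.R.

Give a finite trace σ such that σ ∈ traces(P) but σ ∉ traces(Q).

Reachable graph of P (25 states):
  p0 = b.d.a.c.0 | a.((d.0)\{a,c} | b.(0 + 0)) has moves ··a··> p1, ··b··> p2
  p1 = b.d.a.c.0 | ((d.0)\{a,c} | b.(0 + 0)) has moves ··b··> p3, ··b··> p4, ··d··> p5
  p2 = d.a.c.0 | a.((d.0)\{a,c} | b.(0 + 0)) has moves ··a··> p4, ··d··> p6
  p3 = b.d.a.c.0 | ((d.0)\{a,c} | (0 + 0)) has moves ··b··> p7, ··d··> p8
  p4 = d.a.c.0 | ((d.0)\{a,c} | b.(0 + 0)) has moves ··b··> p7, ··d··> p10, ··d··> p9
  p5 = b.d.a.c.0 | (0\{a,c} | b.(0 + 0)) has moves ··b··> p10, ··b··> p8
  p6 = a.c.0 | a.((d.0)\{a,c} | b.(0 + 0)) has moves ··a··> p11, ··a··> p9
  p7 = d.a.c.0 | ((d.0)\{a,c} | (0 + 0)) has moves ··d··> p12, ··d··> p13
  p8 = b.d.a.c.0 | (0\{a,c} | (0 + 0)) has moves ··b··> p13
  p9 = a.c.0 | ((d.0)\{a,c} | b.(0 + 0)) has moves ··a··> p14, ··b··> p12, ··d··> p15
  p10 = d.a.c.0 | (0\{a,c} | b.(0 + 0)) has moves ··b··> p13, ··d··> p15
  p11 = c.0 | a.((d.0)\{a,c} | b.(0 + 0)) has moves ··a··> p14, ··c··> p16
  p12 = a.c.0 | ((d.0)\{a,c} | (0 + 0)) has moves ··a··> p17, ··d··> p18
  p13 = d.a.c.0 | (0\{a,c} | (0 + 0)) has moves ··d··> p18
  p14 = c.0 | ((d.0)\{a,c} | b.(0 + 0)) has moves ··b··> p17, ··c··> p19, ··d··> p20
  p15 = a.c.0 | (0\{a,c} | b.(0 + 0)) has moves ··a··> p20, ··b··> p18
  p16 = 0 | a.((d.0)\{a,c} | b.(0 + 0)) has moves ··a··> p19
  p17 = c.0 | ((d.0)\{a,c} | (0 + 0)) has moves ··c··> p21, ··d··> p22
  p18 = a.c.0 | (0\{a,c} | (0 + 0)) has moves ··a··> p22
  p19 = 0 | ((d.0)\{a,c} | b.(0 + 0)) has moves ··b··> p21, ··d··> p23
  p20 = c.0 | (0\{a,c} | b.(0 + 0)) has moves ··b··> p22, ··c··> p23
  p21 = 0 | ((d.0)\{a,c} | (0 + 0)) has moves ··d··> p24
  p22 = c.0 | (0\{a,c} | (0 + 0)) has moves ··c··> p24
  p23 = 0 | (0\{a,c} | b.(0 + 0)) has moves ··b··> p24
  p24 = 0 | (0\{a,c} | (0 + 0)) has moves (no moves)
Reachable graph of Q (20 states):
  q0 = b.a.c.0 | a.((d.0)\{a,c} | b.(0 + 0)) has moves ··a··> q1, ··b··> q2
  q1 = b.a.c.0 | ((d.0)\{a,c} | b.(0 + 0)) has moves ··b··> q3, ··b··> q4, ··d··> q5
  q2 = a.c.0 | a.((d.0)\{a,c} | b.(0 + 0)) has moves ··a··> q3, ··a··> q6
  q3 = a.c.0 | ((d.0)\{a,c} | b.(0 + 0)) has moves ··a··> q7, ··b··> q8, ··d··> q9
  q4 = b.a.c.0 | ((d.0)\{a,c} | (0 + 0)) has moves ··b··> q8, ··d··> q10
  q5 = b.a.c.0 | (0\{a,c} | b.(0 + 0)) has moves ··b··> q10, ··b··> q9
  q6 = c.0 | a.((d.0)\{a,c} | b.(0 + 0)) has moves ··a··> q7, ··c··> q11
  q7 = c.0 | ((d.0)\{a,c} | b.(0 + 0)) has moves ··b··> q12, ··c··> q13, ··d··> q14
  q8 = a.c.0 | ((d.0)\{a,c} | (0 + 0)) has moves ··a··> q12, ··d··> q15
  q9 = a.c.0 | (0\{a,c} | b.(0 + 0)) has moves ··a··> q14, ··b··> q15
  q10 = b.a.c.0 | (0\{a,c} | (0 + 0)) has moves ··b··> q15
  q11 = 0 | a.((d.0)\{a,c} | b.(0 + 0)) has moves ··a··> q13
  q12 = c.0 | ((d.0)\{a,c} | (0 + 0)) has moves ··c··> q16, ··d··> q17
  q13 = 0 | ((d.0)\{a,c} | b.(0 + 0)) has moves ··b··> q16, ··d··> q18
  q14 = c.0 | (0\{a,c} | b.(0 + 0)) has moves ··b··> q17, ··c··> q18
  q15 = a.c.0 | (0\{a,c} | (0 + 0)) has moves ··a··> q17
  q16 = 0 | ((d.0)\{a,c} | (0 + 0)) has moves ··d··> q19
  q17 = c.0 | (0\{a,c} | (0 + 0)) has moves ··c··> q19
  q18 = 0 | (0\{a,c} | b.(0 + 0)) has moves ··b··> q19
  q19 = 0 | (0\{a,c} | (0 + 0)) has moves (no moves)
Trace ⟨bd⟩ through P, begin at {p0}:
  [1] b ⇒ {p2}
  [2] d ⇒ {p6}
  P completes σ.
Trace ⟨bd⟩ through Q, begin at {q0}:
  [1] b ⇒ {q2}
  [2] d ⇒ ∅ (Q stuck)

bd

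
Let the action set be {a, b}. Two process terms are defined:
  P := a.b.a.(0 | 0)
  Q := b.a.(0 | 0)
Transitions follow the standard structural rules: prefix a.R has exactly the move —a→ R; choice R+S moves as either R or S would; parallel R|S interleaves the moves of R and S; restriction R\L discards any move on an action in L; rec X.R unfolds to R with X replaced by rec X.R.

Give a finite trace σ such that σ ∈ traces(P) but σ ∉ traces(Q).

a

LTS(P): 4 reachable states
  m0 = a.b.a.(0 | 0) | --a--▸ m1
  m1 = b.a.(0 | 0) | --b--▸ m2
  m2 = a.(0 | 0) | --a--▸ m3
  m3 = 0 | 0 | stopped
LTS(Q): 3 reachable states
  n0 = b.a.(0 | 0) | --b--▸ n1
  n1 = a.(0 | 0) | --a--▸ n2
  n2 = 0 | 0 | stopped
Executing a from P (initial set {m0}):
  [1] a ⇒ {m1}
  P completes σ.
Executing a from Q (initial set {n0}):
  [1] a ⇒ ∅ (Q stuck)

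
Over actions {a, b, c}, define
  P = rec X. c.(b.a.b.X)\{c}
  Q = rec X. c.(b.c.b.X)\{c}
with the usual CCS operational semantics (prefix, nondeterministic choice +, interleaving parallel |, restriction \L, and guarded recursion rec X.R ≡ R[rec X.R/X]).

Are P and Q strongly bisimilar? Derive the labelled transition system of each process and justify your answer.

not bisimilar

P's transition system — 5 states:
  p0 = rec X. c.(b.a.b.X)\{c} :: ··c··> p1
  p1 = (b.a.b.(rec X. c.(b.a.b.X)\{c}))\{c} :: ··b··> p2
  p2 = (a.b.(rec X. c.(b.a.b.X)\{c}))\{c} :: ··a··> p3
  p3 = (b.(rec X. c.(b.a.b.X)\{c}))\{c} :: ··b··> p4
  p4 = (rec X. c.(b.a.b.X)\{c})\{c} :: ·
Q's transition system — 3 states:
  q0 = rec X. c.(b.c.b.X)\{c} :: ··c··> q1
  q1 = (b.c.b.(rec X. c.(b.c.b.X)\{c}))\{c} :: ··b··> q2
  q2 = (c.b.(rec X. c.(b.c.b.X)\{c}))\{c} :: ·
Partition-refinement fixed point:
  B0 = {p0}
  B1 = {p1}
  B2 = {p2}
  B3 = {p3, q1}
  B4 = {p4, q2}
  B5 = {q0}
p0 ∈ B0, q0 ∈ B5 → different blocks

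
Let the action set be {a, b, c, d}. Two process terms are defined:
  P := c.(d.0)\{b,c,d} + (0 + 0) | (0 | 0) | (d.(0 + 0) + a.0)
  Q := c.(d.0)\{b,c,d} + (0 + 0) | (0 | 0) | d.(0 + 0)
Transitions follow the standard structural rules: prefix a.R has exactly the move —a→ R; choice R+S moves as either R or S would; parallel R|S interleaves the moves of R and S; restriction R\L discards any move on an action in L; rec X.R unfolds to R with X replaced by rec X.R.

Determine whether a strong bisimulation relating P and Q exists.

LTS(P): 4 reachable states
  s0 = c.(d.0)\{b,c,d} + (0 + 0) | (0 | 0) | (d.(0 + 0) + a.0) → —a→ s1, —c→ s2, —d→ s3
  s1 = (0 + 0) | (0 | 0) | 0 → (no moves)
  s2 = (d.0)\{b,c,d} → (no moves)
  s3 = (0 + 0) | (0 | 0) | (0 + 0) → (no moves)
LTS(Q): 3 reachable states
  t0 = c.(d.0)\{b,c,d} + (0 + 0) | (0 | 0) | d.(0 + 0) → —c→ t1, —d→ t2
  t1 = (d.0)\{b,c,d} → (no moves)
  t2 = (0 + 0) | (0 | 0) | (0 + 0) → (no moves)
Bisimilarity quotient blocks:
  B0 = {s0}
  B1 = {s1, s2, s3, t1, t2}
  B2 = {t0}
s0 ∈ B0, t0 ∈ B2 → different blocks

NO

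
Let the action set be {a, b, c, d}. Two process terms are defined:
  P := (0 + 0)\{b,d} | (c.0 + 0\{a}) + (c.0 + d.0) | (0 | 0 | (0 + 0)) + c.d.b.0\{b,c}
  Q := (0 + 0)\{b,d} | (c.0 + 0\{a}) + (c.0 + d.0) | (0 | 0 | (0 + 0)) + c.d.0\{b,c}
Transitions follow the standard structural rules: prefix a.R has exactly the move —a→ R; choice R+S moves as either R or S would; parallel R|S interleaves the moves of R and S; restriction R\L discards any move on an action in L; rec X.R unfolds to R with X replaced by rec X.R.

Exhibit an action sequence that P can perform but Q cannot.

LTS(P): 6 reachable states
  m0 = (0 + 0)\{b,d} | (c.0 + 0\{a}) + (c.0 + d.0) | (0 | 0 | (0 + 0)) + c.d.b.0\{b,c} → ··c··> m1, ··c··> m2, ··c··> m3, ··d··> m2
  m1 = (0 + 0)\{b,d} | 0 → deadlocked
  m2 = 0 | (0 | 0 | (0 + 0)) → deadlocked
  m3 = d.b.0\{b,c} → ··d··> m4
  m4 = b.0\{b,c} → ··b··> m5
  m5 = 0\{b,c} → deadlocked
LTS(Q): 5 reachable states
  n0 = (0 + 0)\{b,d} | (c.0 + 0\{a}) + (c.0 + d.0) | (0 | 0 | (0 + 0)) + c.d.0\{b,c} → ··c··> n1, ··c··> n2, ··c··> n3, ··d··> n2
  n1 = (0 + 0)\{b,d} | 0 → deadlocked
  n2 = 0 | (0 | 0 | (0 + 0)) → deadlocked
  n3 = d.0\{b,c} → ··d··> n4
  n4 = 0\{b,c} → deadlocked
Executing cdb from P (initial set {m0}):
  [1] c ⇒ {m1, m2, m3}
  [2] d ⇒ {m4}
  [3] b ⇒ {m5}
  ✓ P
Executing cdb from Q (initial set {n0}):
  [1] c ⇒ {n1, n2, n3}
  [2] d ⇒ {n4}
  [3] b ⇒ ∅  — Q cannot continue

cdb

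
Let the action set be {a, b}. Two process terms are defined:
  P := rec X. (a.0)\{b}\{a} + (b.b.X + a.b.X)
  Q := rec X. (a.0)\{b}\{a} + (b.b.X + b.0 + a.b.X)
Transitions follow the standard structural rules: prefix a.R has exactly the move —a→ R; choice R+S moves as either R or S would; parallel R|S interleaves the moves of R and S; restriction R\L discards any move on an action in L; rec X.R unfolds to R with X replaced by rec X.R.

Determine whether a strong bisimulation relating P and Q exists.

P ≁ Q

P's transition system — 2 states:
  p0 = rec X. (a.0)\{b}\{a} + (b.b.X + a.b.X) | --a--▸ p1, --b--▸ p1
  p1 = b.(rec X. (a.0)\{b}\{a} + (b.b.X + a.b.X)) | --b--▸ p0
Q's transition system — 3 states:
  q0 = rec X. (a.0)\{b}\{a} + (b.b.X + b.0 + a.b.X) | --a--▸ q1, --b--▸ q1, --b--▸ q2
  q1 = b.(rec X. (a.0)\{b}\{a} + (b.b.X + b.0 + a.b.X)) | --b--▸ q0
  q2 = 0 | ·
Coarsest stable partition (strong bisimilarity classes):
  B0 = {p0}
  B1 = {p1}
  B2 = {q0}
  B3 = {q1}
  B4 = {q2}
p0 ∈ B0, q0 ∈ B2 → different blocks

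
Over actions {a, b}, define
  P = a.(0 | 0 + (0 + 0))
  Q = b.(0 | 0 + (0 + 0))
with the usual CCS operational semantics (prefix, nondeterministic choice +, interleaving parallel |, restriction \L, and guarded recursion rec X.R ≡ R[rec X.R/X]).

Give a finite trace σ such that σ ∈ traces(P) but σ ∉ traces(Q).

P's transition system — 2 states:
  s0 = a.(0 | 0 + (0 + 0)) → —a→ s1
  s1 = 0 | 0 + (0 + 0) → deadlocked
Q's transition system — 2 states:
  t0 = b.(0 | 0 + (0 + 0)) → —b→ t1
  t1 = 0 | 0 + (0 + 0) → deadlocked
Executing a from P (initial set {s0}):
  after a @ step 1: {s1}
  P completes σ.
Executing a from Q (initial set {t0}):
  after a @ step 1: no successor for Q

a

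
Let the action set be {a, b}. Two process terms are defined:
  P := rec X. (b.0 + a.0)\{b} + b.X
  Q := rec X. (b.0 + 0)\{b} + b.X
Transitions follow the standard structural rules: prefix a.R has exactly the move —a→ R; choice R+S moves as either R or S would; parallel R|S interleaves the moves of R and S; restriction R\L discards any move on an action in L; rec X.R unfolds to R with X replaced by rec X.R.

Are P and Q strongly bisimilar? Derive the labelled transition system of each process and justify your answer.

not bisimilar

LTS(P): 2 reachable states
  s0 = rec X. (b.0 + a.0)\{b} + b.X has moves ··a··> s1, ··b··> s0
  s1 = 0\{b} has moves deadlocked
LTS(Q): 1 reachable states
  t0 = rec X. (b.0 + 0)\{b} + b.X has moves ··b··> t0
Bisimilarity quotient blocks:
  B0 = {s0}
  B1 = {s1}
  B2 = {t0}
s0 ∈ B0, t0 ∈ B2 → different blocks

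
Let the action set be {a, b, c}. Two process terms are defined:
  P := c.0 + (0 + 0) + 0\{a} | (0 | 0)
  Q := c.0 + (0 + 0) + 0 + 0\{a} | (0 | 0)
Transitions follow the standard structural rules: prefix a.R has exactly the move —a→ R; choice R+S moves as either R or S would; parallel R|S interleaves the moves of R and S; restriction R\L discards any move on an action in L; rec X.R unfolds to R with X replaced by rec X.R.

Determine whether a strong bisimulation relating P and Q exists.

LTS(P): 2 reachable states
  p0 = c.0 + (0 + 0) + 0\{a} | (0 | 0) ⊢ ··c··> p1
  p1 = 0 ⊢ deadlocked
LTS(Q): 2 reachable states
  q0 = c.0 + (0 + 0) + 0 + 0\{a} | (0 | 0) ⊢ ··c··> q1
  q1 = 0 ⊢ deadlocked
Bisimilarity quotient blocks:
  B0 = {p0, q0}
  B1 = {p1, q1}
p0 ∈ B0, q0 ∈ B0 → same block

P ~ Q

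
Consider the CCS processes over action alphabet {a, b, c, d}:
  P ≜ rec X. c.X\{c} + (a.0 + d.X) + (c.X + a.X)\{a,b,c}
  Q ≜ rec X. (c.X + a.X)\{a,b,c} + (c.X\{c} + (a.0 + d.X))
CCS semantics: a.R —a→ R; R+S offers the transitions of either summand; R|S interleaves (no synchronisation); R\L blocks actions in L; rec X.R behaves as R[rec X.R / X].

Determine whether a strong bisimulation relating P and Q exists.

P's transition system — 4 states:
  u0 = rec X. c.X\{c} + (a.0 + d.X) + (c.X + a.X)\{a,b,c} :: -a-> u1, -c-> u2, -d-> u0
  u1 = 0 :: (no moves)
  u2 = (rec X. c.X\{c} + (a.0 + d.X) + (c.X + a.X)\{a,b,c})\{c} :: -a-> u3, -d-> u2
  u3 = 0\{c} :: (no moves)
Q's transition system — 4 states:
  v0 = rec X. (c.X + a.X)\{a,b,c} + (c.X\{c} + (a.0 + d.X)) :: -a-> v1, -c-> v2, -d-> v0
  v1 = 0 :: (no moves)
  v2 = (rec X. (c.X + a.X)\{a,b,c} + (c.X\{c} + (a.0 + d.X)))\{c} :: -a-> v3, -d-> v2
  v3 = 0\{c} :: (no moves)
Coarsest stable partition (strong bisimilarity classes):
  B0 = {u0, v0}
  B1 = {u2, v2}
  B2 = {u1, u3, v1, v3}
u0 ∈ B0, v0 ∈ B0 → same block

bisimilar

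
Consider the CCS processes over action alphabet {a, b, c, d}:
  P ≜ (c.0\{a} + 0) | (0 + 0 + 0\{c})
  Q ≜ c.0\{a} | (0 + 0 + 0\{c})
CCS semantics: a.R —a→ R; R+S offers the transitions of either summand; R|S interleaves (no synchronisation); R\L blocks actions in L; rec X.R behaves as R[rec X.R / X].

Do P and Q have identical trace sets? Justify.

traces(P) = traces(Q)

P's transition system — 2 states:
  u0 = (c.0\{a} + 0) | (0 + 0 + 0\{c}) :: --c--▸ u1
  u1 = 0\{a} | (0 + 0 + 0\{c}) :: deadlocked
Q's transition system — 2 states:
  v0 = c.0\{a} | (0 + 0 + 0\{c}) :: --c--▸ v1
  v1 = 0\{a} | (0 + 0 + 0\{c}) :: deadlocked
Partition-refinement fixed point:
  B0 = {u0, v0}
  B1 = {u1, v1}
u0 ∈ B0, v0 ∈ B0 → same block
Bisimilar ⇒ trace-equivalent.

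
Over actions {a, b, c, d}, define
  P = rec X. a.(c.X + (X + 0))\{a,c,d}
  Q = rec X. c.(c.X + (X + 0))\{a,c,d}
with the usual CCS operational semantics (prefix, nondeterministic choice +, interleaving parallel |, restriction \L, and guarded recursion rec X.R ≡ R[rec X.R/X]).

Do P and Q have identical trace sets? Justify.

LTS(P): 2 reachable states
  u0 = rec X. a.(c.X + (X + 0))\{a,c,d} → =a=> u1
  u1 = (c.(rec X. a.(c.X + (X + 0))\{a,c,d}) + ((rec X. a.(c.X + (X + 0))\{a,c,d}) + 0))\{a,c,d} → ·
LTS(Q): 2 reachable states
  v0 = rec X. c.(c.X + (X + 0))\{a,c,d} → =c=> v1
  v1 = (c.(rec X. c.(c.X + (X + 0))\{a,c,d}) + ((rec X. c.(c.X + (X + 0))\{a,c,d}) + 0))\{a,c,d} → ·
Run σ = ⟨a⟩ on P: start {u0}
  step 1 (a): {u1}
  — P admits the full trace.
Run σ = ⟨a⟩ on Q: start {v0}
  step 1 (a): ∅  — Q cannot continue

traces(P) ≠ traces(Q) — witness ⟨a⟩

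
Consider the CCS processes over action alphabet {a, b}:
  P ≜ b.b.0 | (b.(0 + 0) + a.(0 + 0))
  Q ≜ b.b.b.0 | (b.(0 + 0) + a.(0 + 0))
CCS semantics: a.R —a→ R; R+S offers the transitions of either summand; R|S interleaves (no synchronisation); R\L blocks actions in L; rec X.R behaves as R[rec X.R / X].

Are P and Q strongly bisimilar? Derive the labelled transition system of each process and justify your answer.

Reachable graph of P (6 states):
  u0 = b.b.0 | (b.(0 + 0) + a.(0 + 0)) :: —a→ u1, —b→ u1, —b→ u2
  u1 = b.b.0 | (0 + 0) :: —b→ u3
  u2 = b.0 | (b.(0 + 0) + a.(0 + 0)) :: —a→ u3, —b→ u3, —b→ u4
  u3 = b.0 | (0 + 0) :: —b→ u5
  u4 = 0 | (b.(0 + 0) + a.(0 + 0)) :: —a→ u5, —b→ u5
  u5 = 0 | (0 + 0) :: ∅
Reachable graph of Q (8 states):
  v0 = b.b.b.0 | (b.(0 + 0) + a.(0 + 0)) :: —a→ v1, —b→ v1, —b→ v2
  v1 = b.b.b.0 | (0 + 0) :: —b→ v3
  v2 = b.b.0 | (b.(0 + 0) + a.(0 + 0)) :: —a→ v3, —b→ v3, —b→ v4
  v3 = b.b.0 | (0 + 0) :: —b→ v5
  v4 = b.0 | (b.(0 + 0) + a.(0 + 0)) :: —a→ v5, —b→ v5, —b→ v6
  v5 = b.0 | (0 + 0) :: —b→ v7
  v6 = 0 | (b.(0 + 0) + a.(0 + 0)) :: —a→ v7, —b→ v7
  v7 = 0 | (0 + 0) :: ∅
Partition-refinement fixed point:
  B0 = {u0, v2}
  B1 = {u1, v3}
  B2 = {u3, v5}
  B3 = {u5, v7}
  B4 = {u2, v4}
  B5 = {u4, v6}
  B6 = {v0}
  B7 = {v1}
u0 ∈ B0, v0 ∈ B6 → different blocks

not bisimilar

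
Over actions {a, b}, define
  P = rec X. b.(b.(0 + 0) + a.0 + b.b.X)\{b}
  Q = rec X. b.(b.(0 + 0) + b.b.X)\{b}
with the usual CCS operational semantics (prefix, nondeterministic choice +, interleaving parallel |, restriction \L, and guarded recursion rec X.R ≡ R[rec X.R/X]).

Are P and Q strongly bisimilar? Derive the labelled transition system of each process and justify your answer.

NO

Reachable graph of P (3 states):
  u0 = rec X. b.(b.(0 + 0) + a.0 + b.b.X)\{b} :: -b-> u1
  u1 = (b.(0 + 0) + a.0 + b.b.(rec X. b.(b.(0 + 0) + a.0 + b.b.X)\{b}))\{b} :: -a-> u2
  u2 = 0\{b} :: stopped
Reachable graph of Q (2 states):
  v0 = rec X. b.(b.(0 + 0) + b.b.X)\{b} :: -b-> v1
  v1 = (b.(0 + 0) + b.b.(rec X. b.(b.(0 + 0) + b.b.X)\{b}))\{b} :: stopped
Coarsest stable partition (strong bisimilarity classes):
  B0 = {u0}
  B1 = {u1}
  B2 = {u2, v1}
  B3 = {v0}
u0 ∈ B0, v0 ∈ B3 → different blocks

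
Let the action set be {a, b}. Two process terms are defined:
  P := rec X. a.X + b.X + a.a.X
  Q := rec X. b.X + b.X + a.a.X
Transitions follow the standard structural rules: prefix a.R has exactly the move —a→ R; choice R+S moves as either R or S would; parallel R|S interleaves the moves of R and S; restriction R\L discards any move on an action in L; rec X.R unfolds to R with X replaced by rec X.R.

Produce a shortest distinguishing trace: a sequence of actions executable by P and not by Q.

ab

P's transition system — 2 states:
  m0 = rec X. a.X + b.X + a.a.X ⊢ ··a··> m0, ··a··> m1, ··b··> m0
  m1 = a.(rec X. a.X + b.X + a.a.X) ⊢ ··a··> m0
Q's transition system — 2 states:
  n0 = rec X. b.X + b.X + a.a.X ⊢ ··a··> n1, ··b··> n0
  n1 = a.(rec X. b.X + b.X + a.a.X) ⊢ ··a··> n0
Trace ⟨ab⟩ through P, begin at {m0}:
  after a @ step 1: {m0, m1}
  after b @ step 2: {m0}
  — P admits the full trace.
Trace ⟨ab⟩ through Q, begin at {n0}:
  after a @ step 1: {n1}
  after b @ step 2: ∅  — Q cannot continue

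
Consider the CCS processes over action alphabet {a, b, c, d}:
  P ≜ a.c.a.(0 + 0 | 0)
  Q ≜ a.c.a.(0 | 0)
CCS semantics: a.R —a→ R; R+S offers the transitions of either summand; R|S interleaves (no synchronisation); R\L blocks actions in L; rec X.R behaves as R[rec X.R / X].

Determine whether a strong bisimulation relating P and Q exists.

Reachable graph of P (4 states):
  p0 = a.c.a.(0 + 0 | 0) has moves --a--▸ p1
  p1 = c.a.(0 + 0 | 0) has moves --c--▸ p2
  p2 = a.(0 + 0 | 0) has moves --a--▸ p3
  p3 = 0 + 0 | 0 has moves deadlocked
Reachable graph of Q (4 states):
  q0 = a.c.a.(0 | 0) has moves --a--▸ q1
  q1 = c.a.(0 | 0) has moves --c--▸ q2
  q2 = a.(0 | 0) has moves --a--▸ q3
  q3 = 0 | 0 has moves deadlocked
Coarsest stable partition (strong bisimilarity classes):
  B0 = {p0, q0}
  B1 = {p1, q1}
  B2 = {p2, q2}
  B3 = {p3, q3}
p0 ∈ B0, q0 ∈ B0 → same block

bisimilar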